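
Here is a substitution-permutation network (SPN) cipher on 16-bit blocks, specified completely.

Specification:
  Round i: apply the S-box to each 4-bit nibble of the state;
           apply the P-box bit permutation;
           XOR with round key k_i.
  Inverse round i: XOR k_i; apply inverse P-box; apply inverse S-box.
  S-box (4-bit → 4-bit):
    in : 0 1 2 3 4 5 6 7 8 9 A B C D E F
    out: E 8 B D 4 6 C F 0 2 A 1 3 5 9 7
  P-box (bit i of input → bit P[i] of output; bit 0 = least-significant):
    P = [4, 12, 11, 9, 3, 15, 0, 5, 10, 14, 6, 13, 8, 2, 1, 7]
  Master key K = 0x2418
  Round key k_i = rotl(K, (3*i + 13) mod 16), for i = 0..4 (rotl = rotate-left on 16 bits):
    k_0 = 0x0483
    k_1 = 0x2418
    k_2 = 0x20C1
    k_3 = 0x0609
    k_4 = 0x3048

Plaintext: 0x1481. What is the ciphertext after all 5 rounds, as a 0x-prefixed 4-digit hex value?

s_0 = plaintext = 0x1481
s_1 = Round(s_0, k_0) = 0x0643
s_2 = Round(s_1, k_1) = 0x0ECF
s_3 = Round(s_2, k_2) = 0x9C5F
s_4 = Round(s_3, k_3) = 0xDA1C
s_5 = Round(s_4, k_4) = 0x417A

0x417A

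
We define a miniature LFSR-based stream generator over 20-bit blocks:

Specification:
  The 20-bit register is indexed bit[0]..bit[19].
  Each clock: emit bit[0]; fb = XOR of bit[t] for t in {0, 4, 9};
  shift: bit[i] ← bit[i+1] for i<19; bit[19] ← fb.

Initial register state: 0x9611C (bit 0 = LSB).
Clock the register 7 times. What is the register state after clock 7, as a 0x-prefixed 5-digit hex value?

reg_0 = 0x9611C
clock 1: out=0, reg = 0xCB08E
clock 2: out=0, reg = 0x65847
clock 3: out=1, reg = 0xB2C23
clock 4: out=1, reg = 0xD9611
clock 5: out=1, reg = 0xECB08
clock 6: out=0, reg = 0xF6584
clock 7: out=0, reg = 0x7B2C2

0x7B2C2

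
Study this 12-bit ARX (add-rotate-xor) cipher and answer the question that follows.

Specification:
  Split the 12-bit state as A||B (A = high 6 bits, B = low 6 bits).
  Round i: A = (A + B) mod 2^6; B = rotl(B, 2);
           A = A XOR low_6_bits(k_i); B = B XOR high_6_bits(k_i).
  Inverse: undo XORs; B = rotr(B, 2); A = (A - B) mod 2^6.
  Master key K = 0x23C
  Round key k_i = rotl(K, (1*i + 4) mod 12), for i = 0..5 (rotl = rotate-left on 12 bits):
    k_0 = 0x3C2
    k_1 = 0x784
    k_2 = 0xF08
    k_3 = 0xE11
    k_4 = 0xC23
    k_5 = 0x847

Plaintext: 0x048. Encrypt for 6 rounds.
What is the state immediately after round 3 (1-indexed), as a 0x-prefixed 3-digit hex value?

s_0 = plaintext = 0x048
s_1 = Round(s_0, k_0) = 0x2EF
s_2 = Round(s_1, k_1) = 0xFA0
s_3 = Round(s_2, k_2) = 0x5BE
s_4 = Round(s_3, k_3) = 0x143
s_5 = Round(s_4, k_4) = 0xAFC
s_6 = Round(s_5, k_5) = 0x812

0x5BE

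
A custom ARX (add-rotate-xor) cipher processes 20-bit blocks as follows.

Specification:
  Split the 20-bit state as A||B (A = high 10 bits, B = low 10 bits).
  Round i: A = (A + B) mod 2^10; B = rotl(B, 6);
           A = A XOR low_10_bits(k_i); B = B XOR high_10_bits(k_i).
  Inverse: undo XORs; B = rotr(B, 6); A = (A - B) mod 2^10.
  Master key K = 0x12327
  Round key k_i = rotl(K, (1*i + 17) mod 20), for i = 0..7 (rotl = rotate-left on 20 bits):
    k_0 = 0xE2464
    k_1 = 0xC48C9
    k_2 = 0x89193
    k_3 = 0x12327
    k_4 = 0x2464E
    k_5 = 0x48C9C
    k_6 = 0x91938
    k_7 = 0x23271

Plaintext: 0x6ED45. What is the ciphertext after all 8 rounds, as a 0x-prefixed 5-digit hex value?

0x769E3

s_0 = plaintext = 0x6ED45
s_1 = Round(s_0, k_0) = 0xD92DD
s_2 = Round(s_1, k_1) = 0xA207F
s_3 = Round(s_2, k_2) = 0xA51E3
s_4 = Round(s_3, k_3) = 0xD4096
s_5 = Round(s_4, k_4) = 0x6A118
s_6 = Round(s_5, k_5) = 0x97332
s_7 = Round(s_6, k_6) = 0x2DAF5
s_8 = Round(s_7, k_7) = 0x769E3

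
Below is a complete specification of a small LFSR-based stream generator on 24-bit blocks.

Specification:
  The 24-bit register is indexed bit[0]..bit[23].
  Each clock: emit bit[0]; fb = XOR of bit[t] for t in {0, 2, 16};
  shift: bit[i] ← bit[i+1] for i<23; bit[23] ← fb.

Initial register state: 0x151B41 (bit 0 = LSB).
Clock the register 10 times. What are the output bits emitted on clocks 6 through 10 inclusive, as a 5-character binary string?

01011

reg_0 = 0x151B41
clock 1: out=1, reg = 0x0A8DA0
clock 2: out=0, reg = 0x0546D0
clock 3: out=0, reg = 0x82A368
clock 4: out=0, reg = 0x4151B4
clock 5: out=0, reg = 0x20A8DA
clock 6: out=0, reg = 0x10546D
clock 7: out=1, reg = 0x082A36
clock 8: out=0, reg = 0x84151B
clock 9: out=1, reg = 0xC20A8D
clock 10: out=1, reg = 0x610546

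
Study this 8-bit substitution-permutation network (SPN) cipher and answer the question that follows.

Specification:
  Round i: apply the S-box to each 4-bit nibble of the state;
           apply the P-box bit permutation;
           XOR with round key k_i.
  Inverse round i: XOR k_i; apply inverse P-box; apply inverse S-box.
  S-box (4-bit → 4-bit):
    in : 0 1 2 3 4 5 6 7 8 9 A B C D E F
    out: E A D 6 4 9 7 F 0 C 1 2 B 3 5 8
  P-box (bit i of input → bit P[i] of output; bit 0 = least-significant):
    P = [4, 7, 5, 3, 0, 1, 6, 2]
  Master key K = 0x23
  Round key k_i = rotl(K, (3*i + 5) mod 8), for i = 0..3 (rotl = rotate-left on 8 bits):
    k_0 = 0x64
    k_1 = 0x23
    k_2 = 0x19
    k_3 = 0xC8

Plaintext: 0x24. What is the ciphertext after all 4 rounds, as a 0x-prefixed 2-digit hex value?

0xCF

s_0 = plaintext = 0x24
s_1 = Round(s_0, k_0) = 0x01
s_2 = Round(s_1, k_1) = 0xED
s_3 = Round(s_2, k_2) = 0xC8
s_4 = Round(s_3, k_3) = 0xCF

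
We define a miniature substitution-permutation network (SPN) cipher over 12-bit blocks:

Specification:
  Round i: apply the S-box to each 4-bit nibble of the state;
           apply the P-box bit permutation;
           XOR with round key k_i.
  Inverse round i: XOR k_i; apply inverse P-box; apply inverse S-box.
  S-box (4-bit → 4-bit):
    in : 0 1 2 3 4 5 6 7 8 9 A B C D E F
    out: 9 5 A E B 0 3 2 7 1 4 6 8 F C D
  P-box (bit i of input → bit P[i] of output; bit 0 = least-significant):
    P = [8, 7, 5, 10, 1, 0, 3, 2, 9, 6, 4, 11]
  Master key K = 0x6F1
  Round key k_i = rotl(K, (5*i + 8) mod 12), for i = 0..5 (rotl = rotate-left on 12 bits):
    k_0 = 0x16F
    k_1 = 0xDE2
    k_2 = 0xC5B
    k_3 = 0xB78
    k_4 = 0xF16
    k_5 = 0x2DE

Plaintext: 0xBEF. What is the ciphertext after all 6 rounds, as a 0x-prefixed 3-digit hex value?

s_0 = plaintext = 0xBEF
s_1 = Round(s_0, k_0) = 0x413
s_2 = Round(s_1, k_1) = 0x308
s_3 = Round(s_2, k_2) = 0x5AD
s_4 = Round(s_3, k_3) = 0xED0
s_5 = Round(s_4, k_4) = 0x209
s_6 = Round(s_5, k_5) = 0xB98

0xB98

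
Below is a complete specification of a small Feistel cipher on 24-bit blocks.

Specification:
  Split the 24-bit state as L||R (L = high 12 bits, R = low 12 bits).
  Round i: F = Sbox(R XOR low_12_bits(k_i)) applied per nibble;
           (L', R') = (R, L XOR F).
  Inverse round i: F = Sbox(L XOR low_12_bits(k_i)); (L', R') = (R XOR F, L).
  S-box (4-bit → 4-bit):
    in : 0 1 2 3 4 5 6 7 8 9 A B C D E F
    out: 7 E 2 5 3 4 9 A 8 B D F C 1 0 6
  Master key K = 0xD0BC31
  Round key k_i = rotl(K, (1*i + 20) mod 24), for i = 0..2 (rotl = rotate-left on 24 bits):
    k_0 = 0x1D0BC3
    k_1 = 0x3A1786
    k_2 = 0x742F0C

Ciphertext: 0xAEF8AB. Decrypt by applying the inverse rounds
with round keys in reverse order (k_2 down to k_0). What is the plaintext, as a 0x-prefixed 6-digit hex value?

s_0 = ciphertext = 0xAEF8AB
s_1 = InvRound(s_0, k_2) = 0xCAEAEF
s_2 = InvRound(s_1, k_1) = 0x5C7CAE
s_3 = InvRound(s_2, k_0) = 0xCDD5C7

0xCDD5C7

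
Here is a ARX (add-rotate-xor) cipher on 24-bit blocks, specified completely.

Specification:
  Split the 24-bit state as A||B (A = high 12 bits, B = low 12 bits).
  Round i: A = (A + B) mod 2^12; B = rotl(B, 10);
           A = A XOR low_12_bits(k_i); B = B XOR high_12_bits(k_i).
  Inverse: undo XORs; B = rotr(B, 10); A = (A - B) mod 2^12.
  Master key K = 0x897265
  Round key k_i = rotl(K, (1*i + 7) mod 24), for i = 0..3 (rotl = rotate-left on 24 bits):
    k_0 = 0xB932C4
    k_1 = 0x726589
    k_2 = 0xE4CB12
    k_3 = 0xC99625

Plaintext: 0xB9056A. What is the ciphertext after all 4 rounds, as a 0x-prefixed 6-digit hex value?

0xBFCB33

s_0 = plaintext = 0xB9056A
s_1 = Round(s_0, k_0) = 0x23E2C9
s_2 = Round(s_1, k_1) = 0x08E394
s_3 = Round(s_2, k_2) = 0xF30EA9
s_4 = Round(s_3, k_3) = 0xBFCB33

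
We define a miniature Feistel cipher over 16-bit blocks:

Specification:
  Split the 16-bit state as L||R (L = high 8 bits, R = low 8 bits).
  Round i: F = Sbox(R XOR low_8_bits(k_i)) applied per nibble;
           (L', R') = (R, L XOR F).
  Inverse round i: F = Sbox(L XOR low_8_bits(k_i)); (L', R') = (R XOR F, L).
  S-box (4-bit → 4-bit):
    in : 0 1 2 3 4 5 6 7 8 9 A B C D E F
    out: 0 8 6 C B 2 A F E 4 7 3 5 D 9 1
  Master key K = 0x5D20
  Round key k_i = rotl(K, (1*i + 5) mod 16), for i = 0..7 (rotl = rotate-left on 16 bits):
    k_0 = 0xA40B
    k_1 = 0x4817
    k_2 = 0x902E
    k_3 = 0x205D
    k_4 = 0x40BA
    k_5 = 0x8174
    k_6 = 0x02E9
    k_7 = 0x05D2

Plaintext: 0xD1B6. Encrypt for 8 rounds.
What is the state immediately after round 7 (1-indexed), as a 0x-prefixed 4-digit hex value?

0xB2E8

s_0 = plaintext = 0xD1B6
s_1 = Round(s_0, k_0) = 0xB6EC
s_2 = Round(s_1, k_1) = 0xECA5
s_3 = Round(s_2, k_2) = 0xA50F
s_4 = Round(s_3, k_3) = 0x0F83
s_5 = Round(s_4, k_4) = 0x83CB
s_6 = Round(s_5, k_5) = 0xCBB2
s_7 = Round(s_6, k_6) = 0xB2E8
s_8 = Round(s_7, k_7) = 0xE875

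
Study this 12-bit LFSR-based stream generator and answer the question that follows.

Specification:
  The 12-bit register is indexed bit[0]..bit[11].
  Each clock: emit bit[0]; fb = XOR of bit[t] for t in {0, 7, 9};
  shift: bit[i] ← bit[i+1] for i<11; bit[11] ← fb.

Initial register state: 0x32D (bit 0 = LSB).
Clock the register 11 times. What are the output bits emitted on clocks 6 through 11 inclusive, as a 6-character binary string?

100110

reg_0 = 0x32D
clock 1: out=1, reg = 0x196
clock 2: out=0, reg = 0x8CB
clock 3: out=1, reg = 0x465
clock 4: out=1, reg = 0xA32
clock 5: out=0, reg = 0xD19
clock 6: out=1, reg = 0xE8C
clock 7: out=0, reg = 0x746
clock 8: out=0, reg = 0xBA3
clock 9: out=1, reg = 0xDD1
clock 10: out=1, reg = 0x6E8
clock 11: out=0, reg = 0x374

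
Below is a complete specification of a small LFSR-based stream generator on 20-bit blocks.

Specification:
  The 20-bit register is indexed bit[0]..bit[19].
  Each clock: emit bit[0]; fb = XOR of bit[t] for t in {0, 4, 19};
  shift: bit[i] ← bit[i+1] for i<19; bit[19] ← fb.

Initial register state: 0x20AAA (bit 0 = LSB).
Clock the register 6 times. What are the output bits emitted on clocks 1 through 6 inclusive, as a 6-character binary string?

reg_0 = 0x20AAA
clock 1: out=0, reg = 0x10555
clock 2: out=1, reg = 0x082AA
clock 3: out=0, reg = 0x04155
clock 4: out=1, reg = 0x020AA
clock 5: out=0, reg = 0x01055
clock 6: out=1, reg = 0x0082A

010101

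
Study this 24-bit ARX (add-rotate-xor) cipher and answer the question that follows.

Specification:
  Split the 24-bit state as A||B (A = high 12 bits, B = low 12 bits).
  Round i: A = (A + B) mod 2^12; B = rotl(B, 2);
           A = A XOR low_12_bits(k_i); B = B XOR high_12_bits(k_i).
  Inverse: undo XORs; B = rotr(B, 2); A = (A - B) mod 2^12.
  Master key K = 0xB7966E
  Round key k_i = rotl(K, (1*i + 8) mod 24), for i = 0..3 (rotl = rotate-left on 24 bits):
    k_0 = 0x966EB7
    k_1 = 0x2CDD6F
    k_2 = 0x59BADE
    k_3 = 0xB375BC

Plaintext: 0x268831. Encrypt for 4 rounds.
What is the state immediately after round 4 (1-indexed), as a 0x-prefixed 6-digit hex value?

s_0 = plaintext = 0x268831
s_1 = Round(s_0, k_0) = 0x42E9A0
s_2 = Round(s_1, k_1) = 0x0A144F
s_3 = Round(s_2, k_2) = 0xE2E4A6
s_4 = Round(s_3, k_3) = 0x7689AE

0x7689AE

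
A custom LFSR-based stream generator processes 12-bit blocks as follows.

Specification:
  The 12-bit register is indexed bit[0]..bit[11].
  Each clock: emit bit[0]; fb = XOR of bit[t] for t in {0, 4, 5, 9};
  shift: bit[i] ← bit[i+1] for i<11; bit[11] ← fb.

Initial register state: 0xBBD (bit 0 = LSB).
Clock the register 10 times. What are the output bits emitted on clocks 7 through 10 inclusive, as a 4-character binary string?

reg_0 = 0xBBD
clock 1: out=1, reg = 0x5DE
clock 2: out=0, reg = 0xAEF
clock 3: out=1, reg = 0xD77
clock 4: out=1, reg = 0xEBB
clock 5: out=1, reg = 0x75D
clock 6: out=1, reg = 0xBAE
clock 7: out=0, reg = 0x5D7
clock 8: out=1, reg = 0x2EB
clock 9: out=1, reg = 0x975
clock 10: out=1, reg = 0xCBA

0111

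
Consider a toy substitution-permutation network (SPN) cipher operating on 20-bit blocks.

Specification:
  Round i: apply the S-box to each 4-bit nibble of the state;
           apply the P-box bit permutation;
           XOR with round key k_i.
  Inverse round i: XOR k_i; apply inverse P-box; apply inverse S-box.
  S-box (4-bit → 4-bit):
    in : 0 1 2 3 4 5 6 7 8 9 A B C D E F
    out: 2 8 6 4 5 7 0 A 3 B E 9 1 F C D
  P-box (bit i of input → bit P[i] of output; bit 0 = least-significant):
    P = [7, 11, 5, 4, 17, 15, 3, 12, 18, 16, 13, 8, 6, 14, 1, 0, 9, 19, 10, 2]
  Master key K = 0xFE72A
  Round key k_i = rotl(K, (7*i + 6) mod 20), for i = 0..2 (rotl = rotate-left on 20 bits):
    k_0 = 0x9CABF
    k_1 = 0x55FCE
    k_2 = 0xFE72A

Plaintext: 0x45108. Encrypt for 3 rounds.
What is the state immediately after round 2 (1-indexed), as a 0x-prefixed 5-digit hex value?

0x8A57A

s_0 = plaintext = 0x45108
s_1 = Round(s_0, k_0) = 0x9057D
s_2 = Round(s_1, k_1) = 0x8A57A
s_3 = Round(s_2, k_2) = 0x21D19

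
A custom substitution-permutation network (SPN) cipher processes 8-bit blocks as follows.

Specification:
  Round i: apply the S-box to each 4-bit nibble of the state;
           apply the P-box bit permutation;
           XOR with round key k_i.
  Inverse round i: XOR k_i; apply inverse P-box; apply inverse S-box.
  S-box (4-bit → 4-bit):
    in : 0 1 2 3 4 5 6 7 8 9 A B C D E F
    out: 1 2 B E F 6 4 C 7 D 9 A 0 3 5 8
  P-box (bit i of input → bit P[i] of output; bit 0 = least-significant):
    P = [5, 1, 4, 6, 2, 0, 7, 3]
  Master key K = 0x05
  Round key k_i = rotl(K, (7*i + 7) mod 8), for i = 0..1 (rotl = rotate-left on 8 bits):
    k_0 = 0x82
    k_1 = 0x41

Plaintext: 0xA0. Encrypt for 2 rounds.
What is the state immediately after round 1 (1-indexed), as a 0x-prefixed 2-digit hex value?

s_0 = plaintext = 0xA0
s_1 = Round(s_0, k_0) = 0xAE
s_2 = Round(s_1, k_1) = 0x7D

0xAE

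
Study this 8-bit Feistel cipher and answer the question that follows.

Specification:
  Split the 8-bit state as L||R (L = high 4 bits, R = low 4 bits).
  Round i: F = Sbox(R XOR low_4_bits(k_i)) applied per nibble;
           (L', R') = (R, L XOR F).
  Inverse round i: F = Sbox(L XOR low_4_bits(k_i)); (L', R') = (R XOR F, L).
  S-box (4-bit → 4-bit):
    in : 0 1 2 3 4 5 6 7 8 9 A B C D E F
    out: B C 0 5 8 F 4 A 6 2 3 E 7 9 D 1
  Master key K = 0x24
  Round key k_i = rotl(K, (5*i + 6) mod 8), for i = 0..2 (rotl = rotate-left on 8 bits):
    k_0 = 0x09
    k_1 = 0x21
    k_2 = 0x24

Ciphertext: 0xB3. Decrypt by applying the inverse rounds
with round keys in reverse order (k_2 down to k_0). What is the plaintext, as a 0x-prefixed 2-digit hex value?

0x8E

s_0 = ciphertext = 0xB3
s_1 = InvRound(s_0, k_2) = 0x2B
s_2 = InvRound(s_1, k_1) = 0xE2
s_3 = InvRound(s_2, k_0) = 0x8E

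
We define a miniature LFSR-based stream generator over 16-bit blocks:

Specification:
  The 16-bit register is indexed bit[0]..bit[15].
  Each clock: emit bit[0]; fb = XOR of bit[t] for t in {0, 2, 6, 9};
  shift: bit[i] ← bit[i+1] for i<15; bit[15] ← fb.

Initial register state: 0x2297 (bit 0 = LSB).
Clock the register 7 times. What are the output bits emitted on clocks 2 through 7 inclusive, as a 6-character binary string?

reg_0 = 0x2297
clock 1: out=1, reg = 0x914B
clock 2: out=1, reg = 0x48A5
clock 3: out=1, reg = 0x2452
clock 4: out=0, reg = 0x9229
clock 5: out=1, reg = 0x4914
clock 6: out=0, reg = 0xA48A
clock 7: out=0, reg = 0x5245

110100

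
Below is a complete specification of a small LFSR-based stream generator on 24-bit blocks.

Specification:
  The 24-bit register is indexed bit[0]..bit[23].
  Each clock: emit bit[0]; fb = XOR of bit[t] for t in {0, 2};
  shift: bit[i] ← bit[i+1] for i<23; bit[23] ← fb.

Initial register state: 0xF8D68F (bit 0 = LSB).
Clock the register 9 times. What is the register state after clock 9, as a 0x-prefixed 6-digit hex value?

0x967C6B

reg_0 = 0xF8D68F
clock 1: out=1, reg = 0x7C6B47
clock 2: out=1, reg = 0x3E35A3
clock 3: out=1, reg = 0x9F1AD1
clock 4: out=1, reg = 0xCF8D68
clock 5: out=0, reg = 0x67C6B4
clock 6: out=0, reg = 0xB3E35A
clock 7: out=0, reg = 0x59F1AD
clock 8: out=1, reg = 0x2CF8D6
clock 9: out=0, reg = 0x967C6B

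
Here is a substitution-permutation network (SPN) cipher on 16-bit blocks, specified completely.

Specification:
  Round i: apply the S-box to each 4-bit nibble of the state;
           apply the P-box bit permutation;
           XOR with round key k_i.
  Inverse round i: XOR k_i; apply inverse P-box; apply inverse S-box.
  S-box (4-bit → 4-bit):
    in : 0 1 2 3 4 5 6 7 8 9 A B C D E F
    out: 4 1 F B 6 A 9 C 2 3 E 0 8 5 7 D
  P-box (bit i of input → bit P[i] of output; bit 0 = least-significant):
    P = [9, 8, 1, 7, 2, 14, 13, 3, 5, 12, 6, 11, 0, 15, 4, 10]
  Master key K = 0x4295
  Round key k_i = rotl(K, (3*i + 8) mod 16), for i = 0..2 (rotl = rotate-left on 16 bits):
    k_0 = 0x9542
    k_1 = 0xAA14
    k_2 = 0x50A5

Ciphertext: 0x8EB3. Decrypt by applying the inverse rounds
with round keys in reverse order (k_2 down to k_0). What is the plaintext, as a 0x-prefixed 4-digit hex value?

0x9545

s_0 = ciphertext = 0x8EB3
s_1 = InvRound(s_0, k_2) = 0xA59D
s_2 = InvRound(s_1, k_1) = 0x6CC3
s_3 = InvRound(s_2, k_0) = 0x9545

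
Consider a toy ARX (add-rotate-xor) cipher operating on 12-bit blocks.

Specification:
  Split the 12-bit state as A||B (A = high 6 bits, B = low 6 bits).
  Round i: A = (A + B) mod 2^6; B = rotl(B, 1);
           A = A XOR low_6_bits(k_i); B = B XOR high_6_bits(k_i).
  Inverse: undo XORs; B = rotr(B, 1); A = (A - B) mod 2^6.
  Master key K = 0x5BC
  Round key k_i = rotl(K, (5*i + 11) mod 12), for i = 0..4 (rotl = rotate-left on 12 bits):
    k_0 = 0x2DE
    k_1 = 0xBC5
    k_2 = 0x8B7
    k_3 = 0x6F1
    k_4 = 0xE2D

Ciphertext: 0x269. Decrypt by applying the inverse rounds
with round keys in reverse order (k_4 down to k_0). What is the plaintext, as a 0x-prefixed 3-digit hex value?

0x9C5

s_0 = ciphertext = 0x269
s_1 = InvRound(s_0, k_4) = 0xF28
s_2 = InvRound(s_1, k_3) = 0x539
s_3 = InvRound(s_2, k_2) = 0xDAD
s_4 = InvRound(s_3, k_1) = 0xC81
s_5 = InvRound(s_4, k_0) = 0x9C5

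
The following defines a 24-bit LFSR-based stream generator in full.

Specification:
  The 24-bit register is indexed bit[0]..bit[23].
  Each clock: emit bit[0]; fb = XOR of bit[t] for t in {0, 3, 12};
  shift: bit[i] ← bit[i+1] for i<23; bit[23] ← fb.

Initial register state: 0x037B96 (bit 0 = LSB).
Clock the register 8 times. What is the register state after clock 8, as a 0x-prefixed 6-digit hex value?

reg_0 = 0x037B96
clock 1: out=0, reg = 0x81BDCB
clock 2: out=1, reg = 0xC0DEE5
clock 3: out=1, reg = 0x606F72
clock 4: out=0, reg = 0x3037B9
clock 5: out=1, reg = 0x981BDC
clock 6: out=0, reg = 0x4C0DEE
clock 7: out=0, reg = 0xA606F7
clock 8: out=1, reg = 0xD3037B

0xD3037B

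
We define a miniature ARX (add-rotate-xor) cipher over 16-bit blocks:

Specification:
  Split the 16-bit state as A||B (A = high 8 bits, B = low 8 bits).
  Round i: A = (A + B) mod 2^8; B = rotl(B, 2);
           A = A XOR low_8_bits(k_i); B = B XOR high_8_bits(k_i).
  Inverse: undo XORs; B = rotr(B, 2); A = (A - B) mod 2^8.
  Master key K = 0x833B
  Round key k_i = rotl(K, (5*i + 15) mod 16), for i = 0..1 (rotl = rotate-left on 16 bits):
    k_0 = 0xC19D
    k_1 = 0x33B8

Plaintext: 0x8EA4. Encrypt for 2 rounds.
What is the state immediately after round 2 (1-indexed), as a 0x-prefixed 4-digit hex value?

s_0 = plaintext = 0x8EA4
s_1 = Round(s_0, k_0) = 0xAF53
s_2 = Round(s_1, k_1) = 0xBA7E

0xBA7E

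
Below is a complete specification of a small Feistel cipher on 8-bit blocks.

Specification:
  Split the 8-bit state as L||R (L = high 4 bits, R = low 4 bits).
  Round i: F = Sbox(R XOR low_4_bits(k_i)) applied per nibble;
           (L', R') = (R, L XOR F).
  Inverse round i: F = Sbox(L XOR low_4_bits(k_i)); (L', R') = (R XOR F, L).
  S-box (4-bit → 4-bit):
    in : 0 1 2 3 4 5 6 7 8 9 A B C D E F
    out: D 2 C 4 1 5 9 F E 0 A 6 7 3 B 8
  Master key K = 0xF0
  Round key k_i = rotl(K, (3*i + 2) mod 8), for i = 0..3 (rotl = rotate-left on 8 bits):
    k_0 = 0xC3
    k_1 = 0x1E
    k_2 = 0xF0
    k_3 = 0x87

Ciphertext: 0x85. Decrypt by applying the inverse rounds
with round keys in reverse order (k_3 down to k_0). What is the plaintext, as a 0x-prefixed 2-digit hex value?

s_0 = ciphertext = 0x85
s_1 = InvRound(s_0, k_3) = 0xD8
s_2 = InvRound(s_1, k_2) = 0xBD
s_3 = InvRound(s_2, k_1) = 0x8B
s_4 = InvRound(s_3, k_0) = 0xD8

0xD8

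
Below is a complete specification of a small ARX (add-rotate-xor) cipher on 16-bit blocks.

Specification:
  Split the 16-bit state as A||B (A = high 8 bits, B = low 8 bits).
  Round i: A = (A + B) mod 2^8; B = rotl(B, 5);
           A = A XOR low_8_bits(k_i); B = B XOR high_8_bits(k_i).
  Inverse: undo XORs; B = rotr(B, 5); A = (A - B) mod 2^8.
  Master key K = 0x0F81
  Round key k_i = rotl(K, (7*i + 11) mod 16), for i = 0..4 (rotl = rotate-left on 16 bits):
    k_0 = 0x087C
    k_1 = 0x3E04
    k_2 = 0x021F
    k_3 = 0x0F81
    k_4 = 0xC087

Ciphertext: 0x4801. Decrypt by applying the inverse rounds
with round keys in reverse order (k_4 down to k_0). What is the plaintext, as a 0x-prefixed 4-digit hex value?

0x41DB

s_0 = ciphertext = 0x4801
s_1 = InvRound(s_0, k_4) = 0xC10E
s_2 = InvRound(s_1, k_3) = 0x3808
s_3 = InvRound(s_2, k_2) = 0xD750
s_4 = InvRound(s_3, k_1) = 0x6073
s_5 = InvRound(s_4, k_0) = 0x41DB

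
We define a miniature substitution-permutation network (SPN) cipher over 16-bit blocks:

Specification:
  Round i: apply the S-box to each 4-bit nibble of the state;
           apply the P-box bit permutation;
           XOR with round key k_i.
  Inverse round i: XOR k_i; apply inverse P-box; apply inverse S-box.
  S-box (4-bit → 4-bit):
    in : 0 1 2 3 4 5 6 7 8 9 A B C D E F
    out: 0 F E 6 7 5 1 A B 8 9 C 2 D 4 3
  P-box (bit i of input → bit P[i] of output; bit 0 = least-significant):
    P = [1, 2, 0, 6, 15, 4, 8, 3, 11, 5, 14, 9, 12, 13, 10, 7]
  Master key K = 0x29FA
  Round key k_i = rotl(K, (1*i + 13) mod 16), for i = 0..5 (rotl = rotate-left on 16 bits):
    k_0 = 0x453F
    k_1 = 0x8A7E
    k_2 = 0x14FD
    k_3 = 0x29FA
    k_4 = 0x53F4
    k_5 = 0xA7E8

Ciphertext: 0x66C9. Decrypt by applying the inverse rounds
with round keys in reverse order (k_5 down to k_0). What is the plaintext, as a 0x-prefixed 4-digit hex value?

0x60CD

s_0 = ciphertext = 0x66C9
s_1 = InvRound(s_0, k_5) = 0x035E
s_2 = InvRound(s_1, k_4) = 0xA396
s_3 = InvRound(s_2, k_3) = 0x08A7
s_4 = InvRound(s_3, k_2) = 0x567A
s_5 = InvRound(s_4, k_1) = 0x556C
s_6 = InvRound(s_5, k_0) = 0x60CD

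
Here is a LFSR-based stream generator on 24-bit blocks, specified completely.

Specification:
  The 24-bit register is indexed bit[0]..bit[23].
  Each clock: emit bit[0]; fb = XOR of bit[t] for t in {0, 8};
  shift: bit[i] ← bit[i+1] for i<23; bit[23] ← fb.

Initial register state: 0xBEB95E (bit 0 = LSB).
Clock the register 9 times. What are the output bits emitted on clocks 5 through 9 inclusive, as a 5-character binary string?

10101

reg_0 = 0xBEB95E
clock 1: out=0, reg = 0xDF5CAF
clock 2: out=1, reg = 0xEFAE57
clock 3: out=1, reg = 0xF7D72B
clock 4: out=1, reg = 0x7BEB95
clock 5: out=1, reg = 0x3DF5CA
clock 6: out=0, reg = 0x9EFAE5
clock 7: out=1, reg = 0xCF7D72
clock 8: out=0, reg = 0xE7BEB9
clock 9: out=1, reg = 0xF3DF5C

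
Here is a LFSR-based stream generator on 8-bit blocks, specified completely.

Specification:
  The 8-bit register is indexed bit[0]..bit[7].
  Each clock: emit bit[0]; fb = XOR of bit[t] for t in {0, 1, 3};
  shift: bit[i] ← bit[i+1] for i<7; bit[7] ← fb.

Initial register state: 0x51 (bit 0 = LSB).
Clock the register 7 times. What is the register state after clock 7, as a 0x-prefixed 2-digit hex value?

reg_0 = 0x51
clock 1: out=1, reg = 0xA8
clock 2: out=0, reg = 0xD4
clock 3: out=0, reg = 0x6A
clock 4: out=0, reg = 0x35
clock 5: out=1, reg = 0x9A
clock 6: out=0, reg = 0x4D
clock 7: out=1, reg = 0x26

0x26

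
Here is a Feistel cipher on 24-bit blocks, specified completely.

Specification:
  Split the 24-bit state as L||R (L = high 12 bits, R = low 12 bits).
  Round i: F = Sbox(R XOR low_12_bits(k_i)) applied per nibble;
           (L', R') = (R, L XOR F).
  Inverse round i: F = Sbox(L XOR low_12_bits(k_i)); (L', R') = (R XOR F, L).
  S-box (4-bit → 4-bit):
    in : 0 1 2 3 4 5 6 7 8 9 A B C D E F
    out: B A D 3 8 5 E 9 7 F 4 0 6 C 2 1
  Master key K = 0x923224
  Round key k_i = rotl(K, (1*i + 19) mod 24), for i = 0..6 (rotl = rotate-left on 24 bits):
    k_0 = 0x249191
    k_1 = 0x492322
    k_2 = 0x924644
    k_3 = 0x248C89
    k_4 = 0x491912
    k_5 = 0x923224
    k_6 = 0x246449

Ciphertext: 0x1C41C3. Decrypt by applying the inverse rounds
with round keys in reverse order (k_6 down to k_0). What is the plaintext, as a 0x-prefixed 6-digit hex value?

s_0 = ciphertext = 0x1C41C3
s_1 = InvRound(s_0, k_6) = 0x4BF1C4
s_2 = InvRound(s_1, k_5) = 0xF344BF
s_3 = InvRound(s_2, k_4) = 0xA61F34
s_4 = InvRound(s_3, k_3) = 0x113A61
s_5 = InvRound(s_4, k_2) = 0x338113
s_6 = InvRound(s_5, k_1) = 0xAB7338
s_7 = InvRound(s_6, k_0) = 0x3E6AB7

0x3E6AB7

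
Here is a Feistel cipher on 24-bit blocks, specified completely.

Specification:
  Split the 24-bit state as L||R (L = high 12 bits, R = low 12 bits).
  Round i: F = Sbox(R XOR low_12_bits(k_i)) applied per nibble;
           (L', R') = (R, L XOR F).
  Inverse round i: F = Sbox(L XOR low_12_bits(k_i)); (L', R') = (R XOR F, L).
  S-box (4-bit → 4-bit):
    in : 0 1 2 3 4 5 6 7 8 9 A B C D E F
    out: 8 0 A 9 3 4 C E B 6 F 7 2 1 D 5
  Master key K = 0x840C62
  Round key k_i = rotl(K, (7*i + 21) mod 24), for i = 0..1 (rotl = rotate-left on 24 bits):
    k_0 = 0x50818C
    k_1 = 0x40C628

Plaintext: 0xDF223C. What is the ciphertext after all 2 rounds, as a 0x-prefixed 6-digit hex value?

0x48A8C6

s_0 = plaintext = 0xDF223C
s_1 = Round(s_0, k_0) = 0x23C48A
s_2 = Round(s_1, k_1) = 0x48A8C6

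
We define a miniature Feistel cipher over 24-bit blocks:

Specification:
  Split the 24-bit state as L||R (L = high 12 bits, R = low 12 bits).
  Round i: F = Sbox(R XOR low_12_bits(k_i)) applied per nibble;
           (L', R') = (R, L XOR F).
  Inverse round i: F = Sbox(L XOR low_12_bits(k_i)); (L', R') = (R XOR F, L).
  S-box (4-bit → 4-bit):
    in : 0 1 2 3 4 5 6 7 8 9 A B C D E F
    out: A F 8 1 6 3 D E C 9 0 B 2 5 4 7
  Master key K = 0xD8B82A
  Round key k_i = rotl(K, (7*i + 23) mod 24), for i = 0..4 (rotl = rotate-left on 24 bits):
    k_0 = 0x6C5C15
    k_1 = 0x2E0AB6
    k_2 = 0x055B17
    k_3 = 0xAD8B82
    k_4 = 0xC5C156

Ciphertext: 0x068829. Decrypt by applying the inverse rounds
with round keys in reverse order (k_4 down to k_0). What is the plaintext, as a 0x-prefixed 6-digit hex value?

s_0 = ciphertext = 0x068829
s_1 = InvRound(s_0, k_4) = 0x73D068
s_2 = InvRound(s_1, k_3) = 0x2DF73D
s_3 = InvRound(s_2, k_2) = 0xE112DF
s_4 = InvRound(s_3, k_1) = 0x4D1E11
s_5 = InvRound(s_4, k_0) = 0x2374D1

0x2374D1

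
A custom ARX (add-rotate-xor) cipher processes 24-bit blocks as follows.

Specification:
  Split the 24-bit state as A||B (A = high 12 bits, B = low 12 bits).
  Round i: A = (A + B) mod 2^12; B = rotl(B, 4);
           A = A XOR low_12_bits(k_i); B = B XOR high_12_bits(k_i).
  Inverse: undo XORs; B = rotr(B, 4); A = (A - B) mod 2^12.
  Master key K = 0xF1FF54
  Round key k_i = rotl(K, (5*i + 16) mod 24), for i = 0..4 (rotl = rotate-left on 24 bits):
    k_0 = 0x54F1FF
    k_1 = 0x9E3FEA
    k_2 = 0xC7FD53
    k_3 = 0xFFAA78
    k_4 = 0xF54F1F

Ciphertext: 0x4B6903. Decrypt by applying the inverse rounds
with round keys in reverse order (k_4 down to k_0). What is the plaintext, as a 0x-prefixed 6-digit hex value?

0x21629B

s_0 = ciphertext = 0x4B6903
s_1 = InvRound(s_0, k_4) = 0x444765
s_2 = InvRound(s_1, k_3) = 0xEB3F89
s_3 = InvRound(s_2, k_2) = 0xDA163F
s_4 = InvRound(s_3, k_1) = 0x54ECFD
s_5 = InvRound(s_4, k_0) = 0x21629B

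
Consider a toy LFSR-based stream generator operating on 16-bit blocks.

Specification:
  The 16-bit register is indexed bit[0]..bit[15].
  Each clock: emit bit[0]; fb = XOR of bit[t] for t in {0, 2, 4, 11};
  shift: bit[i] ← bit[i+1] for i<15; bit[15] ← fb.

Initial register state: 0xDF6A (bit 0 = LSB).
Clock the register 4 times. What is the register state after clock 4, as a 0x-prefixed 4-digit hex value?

0xDDF6

reg_0 = 0xDF6A
clock 1: out=0, reg = 0xEFB5
clock 2: out=1, reg = 0x77DA
clock 3: out=0, reg = 0xBBED
clock 4: out=1, reg = 0xDDF6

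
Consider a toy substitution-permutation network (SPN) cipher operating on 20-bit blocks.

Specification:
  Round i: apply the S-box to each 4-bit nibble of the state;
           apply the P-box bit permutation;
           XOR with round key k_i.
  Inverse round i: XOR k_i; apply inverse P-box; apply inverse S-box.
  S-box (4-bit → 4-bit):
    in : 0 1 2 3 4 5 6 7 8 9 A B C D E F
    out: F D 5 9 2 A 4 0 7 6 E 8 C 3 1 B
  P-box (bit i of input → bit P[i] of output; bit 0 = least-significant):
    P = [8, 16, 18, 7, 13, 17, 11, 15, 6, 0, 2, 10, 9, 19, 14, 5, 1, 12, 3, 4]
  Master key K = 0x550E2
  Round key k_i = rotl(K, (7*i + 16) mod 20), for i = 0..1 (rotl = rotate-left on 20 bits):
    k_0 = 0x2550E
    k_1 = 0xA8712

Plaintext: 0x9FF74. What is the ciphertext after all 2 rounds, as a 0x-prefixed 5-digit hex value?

s_0 = plaintext = 0x9FF74
s_1 = Round(s_0, k_0) = 0xB4367
s_2 = Round(s_1, k_1) = 0x28B42

0x28B42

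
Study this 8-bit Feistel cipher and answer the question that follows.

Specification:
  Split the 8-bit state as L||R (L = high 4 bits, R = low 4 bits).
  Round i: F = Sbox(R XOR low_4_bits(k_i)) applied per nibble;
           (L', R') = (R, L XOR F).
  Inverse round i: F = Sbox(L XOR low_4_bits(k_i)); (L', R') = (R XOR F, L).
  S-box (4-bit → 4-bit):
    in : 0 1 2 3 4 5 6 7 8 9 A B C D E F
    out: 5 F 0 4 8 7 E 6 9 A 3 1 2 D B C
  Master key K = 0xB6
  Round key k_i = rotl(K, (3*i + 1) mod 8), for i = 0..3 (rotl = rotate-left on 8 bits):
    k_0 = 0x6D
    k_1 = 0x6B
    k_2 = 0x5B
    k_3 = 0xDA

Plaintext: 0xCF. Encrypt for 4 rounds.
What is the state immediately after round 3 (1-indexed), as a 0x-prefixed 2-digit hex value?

s_0 = plaintext = 0xCF
s_1 = Round(s_0, k_0) = 0xFC
s_2 = Round(s_1, k_1) = 0xC9
s_3 = Round(s_2, k_2) = 0x9C
s_4 = Round(s_3, k_3) = 0xC7

0x9C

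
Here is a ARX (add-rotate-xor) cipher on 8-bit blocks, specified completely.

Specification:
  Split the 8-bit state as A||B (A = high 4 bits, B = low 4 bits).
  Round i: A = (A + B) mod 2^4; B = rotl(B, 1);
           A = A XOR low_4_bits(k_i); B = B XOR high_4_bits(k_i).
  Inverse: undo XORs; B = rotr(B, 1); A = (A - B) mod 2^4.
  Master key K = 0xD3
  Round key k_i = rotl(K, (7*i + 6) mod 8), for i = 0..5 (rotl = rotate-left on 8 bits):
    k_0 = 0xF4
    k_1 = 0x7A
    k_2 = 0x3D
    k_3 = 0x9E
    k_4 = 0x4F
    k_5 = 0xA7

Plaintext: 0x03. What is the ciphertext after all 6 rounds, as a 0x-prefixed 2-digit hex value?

0xD9

s_0 = plaintext = 0x03
s_1 = Round(s_0, k_0) = 0x79
s_2 = Round(s_1, k_1) = 0xA4
s_3 = Round(s_2, k_2) = 0x3B
s_4 = Round(s_3, k_3) = 0x0E
s_5 = Round(s_4, k_4) = 0x19
s_6 = Round(s_5, k_5) = 0xD9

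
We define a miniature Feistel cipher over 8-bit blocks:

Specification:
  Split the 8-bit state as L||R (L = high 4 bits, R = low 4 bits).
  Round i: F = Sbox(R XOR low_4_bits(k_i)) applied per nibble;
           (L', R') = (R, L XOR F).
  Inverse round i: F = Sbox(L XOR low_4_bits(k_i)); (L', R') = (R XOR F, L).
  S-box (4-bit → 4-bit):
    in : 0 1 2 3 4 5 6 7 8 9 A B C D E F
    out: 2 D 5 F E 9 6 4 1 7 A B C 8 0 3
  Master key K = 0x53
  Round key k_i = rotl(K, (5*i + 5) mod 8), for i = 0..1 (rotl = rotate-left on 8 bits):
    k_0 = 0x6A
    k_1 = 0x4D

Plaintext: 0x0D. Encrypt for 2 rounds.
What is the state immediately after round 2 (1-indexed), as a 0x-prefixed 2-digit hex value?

s_0 = plaintext = 0x0D
s_1 = Round(s_0, k_0) = 0xD4
s_2 = Round(s_1, k_1) = 0x4A

0x4A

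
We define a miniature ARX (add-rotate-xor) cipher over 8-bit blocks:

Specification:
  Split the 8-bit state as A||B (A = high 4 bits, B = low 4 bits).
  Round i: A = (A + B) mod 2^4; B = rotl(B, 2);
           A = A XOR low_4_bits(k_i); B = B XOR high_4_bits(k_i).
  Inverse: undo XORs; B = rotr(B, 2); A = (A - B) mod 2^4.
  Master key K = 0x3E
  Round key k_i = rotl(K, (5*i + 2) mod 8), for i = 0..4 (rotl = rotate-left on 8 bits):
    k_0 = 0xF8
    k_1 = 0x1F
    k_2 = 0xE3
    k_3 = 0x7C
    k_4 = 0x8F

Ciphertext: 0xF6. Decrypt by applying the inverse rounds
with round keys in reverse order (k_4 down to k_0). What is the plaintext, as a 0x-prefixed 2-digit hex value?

s_0 = ciphertext = 0xF6
s_1 = InvRound(s_0, k_4) = 0x5B
s_2 = InvRound(s_1, k_3) = 0x63
s_3 = InvRound(s_2, k_2) = 0xE7
s_4 = InvRound(s_3, k_1) = 0x89
s_5 = InvRound(s_4, k_0) = 0x79

0x79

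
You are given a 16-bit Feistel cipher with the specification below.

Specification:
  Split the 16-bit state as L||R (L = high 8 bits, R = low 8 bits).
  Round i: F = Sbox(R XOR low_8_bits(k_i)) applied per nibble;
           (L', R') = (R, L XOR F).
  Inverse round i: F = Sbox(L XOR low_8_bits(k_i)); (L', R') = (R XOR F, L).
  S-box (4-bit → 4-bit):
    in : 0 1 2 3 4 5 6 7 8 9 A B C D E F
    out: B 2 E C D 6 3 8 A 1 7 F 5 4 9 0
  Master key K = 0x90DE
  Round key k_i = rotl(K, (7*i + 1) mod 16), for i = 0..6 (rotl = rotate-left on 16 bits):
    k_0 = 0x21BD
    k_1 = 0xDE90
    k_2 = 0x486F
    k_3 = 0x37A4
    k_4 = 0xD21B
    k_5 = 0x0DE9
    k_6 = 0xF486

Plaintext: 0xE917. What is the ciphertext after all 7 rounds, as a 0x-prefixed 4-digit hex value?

s_0 = plaintext = 0xE917
s_1 = Round(s_0, k_0) = 0x179E
s_2 = Round(s_1, k_1) = 0x9EAE
s_3 = Round(s_2, k_2) = 0xAECC
s_4 = Round(s_3, k_3) = 0xCC94
s_5 = Round(s_4, k_4) = 0x946C
s_6 = Round(s_5, k_5) = 0x6C32
s_7 = Round(s_6, k_6) = 0x3291

0x3291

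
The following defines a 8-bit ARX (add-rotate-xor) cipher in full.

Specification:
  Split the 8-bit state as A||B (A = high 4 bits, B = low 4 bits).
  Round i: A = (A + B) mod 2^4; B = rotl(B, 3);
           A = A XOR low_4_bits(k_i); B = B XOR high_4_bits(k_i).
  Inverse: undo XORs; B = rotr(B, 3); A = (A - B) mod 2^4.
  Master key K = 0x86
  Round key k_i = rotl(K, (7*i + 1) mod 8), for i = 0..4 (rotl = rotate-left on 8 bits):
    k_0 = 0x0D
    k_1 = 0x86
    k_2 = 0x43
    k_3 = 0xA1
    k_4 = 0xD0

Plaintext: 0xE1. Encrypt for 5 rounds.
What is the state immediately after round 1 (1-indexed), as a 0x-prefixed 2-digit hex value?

s_0 = plaintext = 0xE1
s_1 = Round(s_0, k_0) = 0x28
s_2 = Round(s_1, k_1) = 0xCC
s_3 = Round(s_2, k_2) = 0xB2
s_4 = Round(s_3, k_3) = 0xCB
s_5 = Round(s_4, k_4) = 0x70

0x28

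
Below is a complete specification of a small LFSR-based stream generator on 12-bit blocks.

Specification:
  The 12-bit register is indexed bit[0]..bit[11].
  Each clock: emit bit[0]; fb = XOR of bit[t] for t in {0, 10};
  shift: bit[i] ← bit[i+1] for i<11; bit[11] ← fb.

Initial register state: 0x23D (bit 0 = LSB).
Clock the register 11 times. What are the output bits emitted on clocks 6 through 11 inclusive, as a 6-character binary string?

reg_0 = 0x23D
clock 1: out=1, reg = 0x91E
clock 2: out=0, reg = 0x48F
clock 3: out=1, reg = 0x247
clock 4: out=1, reg = 0x923
clock 5: out=1, reg = 0xC91
clock 6: out=1, reg = 0x648
clock 7: out=0, reg = 0xB24
clock 8: out=0, reg = 0x592
clock 9: out=0, reg = 0xAC9
clock 10: out=1, reg = 0xD64
clock 11: out=0, reg = 0xEB2

100010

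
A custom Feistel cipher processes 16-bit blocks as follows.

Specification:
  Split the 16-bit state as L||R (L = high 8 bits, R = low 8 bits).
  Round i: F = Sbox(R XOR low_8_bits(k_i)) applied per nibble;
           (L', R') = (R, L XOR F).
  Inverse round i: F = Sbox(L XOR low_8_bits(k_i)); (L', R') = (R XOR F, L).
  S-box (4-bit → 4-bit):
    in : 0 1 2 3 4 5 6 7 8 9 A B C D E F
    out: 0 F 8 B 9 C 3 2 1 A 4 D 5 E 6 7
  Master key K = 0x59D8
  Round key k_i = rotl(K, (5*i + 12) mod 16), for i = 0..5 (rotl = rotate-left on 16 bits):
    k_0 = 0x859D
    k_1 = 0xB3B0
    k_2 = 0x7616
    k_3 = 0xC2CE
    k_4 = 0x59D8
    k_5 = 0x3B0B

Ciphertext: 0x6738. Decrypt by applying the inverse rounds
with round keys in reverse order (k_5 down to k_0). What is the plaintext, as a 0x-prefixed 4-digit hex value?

s_0 = ciphertext = 0x6738
s_1 = InvRound(s_0, k_5) = 0x0D67
s_2 = InvRound(s_1, k_4) = 0x8B0D
s_3 = InvRound(s_2, k_3) = 0x918B
s_4 = InvRound(s_3, k_2) = 0x9991
s_5 = InvRound(s_4, k_1) = 0x1B99
s_6 = InvRound(s_5, k_0) = 0x8A1B

0x8A1B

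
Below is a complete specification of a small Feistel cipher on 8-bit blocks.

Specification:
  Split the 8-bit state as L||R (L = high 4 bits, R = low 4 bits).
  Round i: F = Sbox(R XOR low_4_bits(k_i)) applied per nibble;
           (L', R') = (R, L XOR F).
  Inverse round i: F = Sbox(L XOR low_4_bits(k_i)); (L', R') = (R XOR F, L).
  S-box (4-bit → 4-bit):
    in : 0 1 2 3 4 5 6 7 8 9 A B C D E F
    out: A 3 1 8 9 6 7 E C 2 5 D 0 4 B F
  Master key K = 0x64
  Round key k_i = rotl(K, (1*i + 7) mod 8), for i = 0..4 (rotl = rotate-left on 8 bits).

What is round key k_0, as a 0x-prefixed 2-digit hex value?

K = 0x64
k_0 = rotl(K, (1*0+7) mod 8) = rotl(K, 7) = 0x32

0x32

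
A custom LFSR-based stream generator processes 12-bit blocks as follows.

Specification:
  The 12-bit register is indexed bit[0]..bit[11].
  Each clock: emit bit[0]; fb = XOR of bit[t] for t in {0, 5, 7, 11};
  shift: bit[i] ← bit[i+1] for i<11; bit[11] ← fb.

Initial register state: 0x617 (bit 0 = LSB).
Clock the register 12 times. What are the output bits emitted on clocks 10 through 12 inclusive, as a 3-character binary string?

reg_0 = 0x617
clock 1: out=1, reg = 0xB0B
clock 2: out=1, reg = 0x585
clock 3: out=1, reg = 0x2C2
clock 4: out=0, reg = 0x961
clock 5: out=1, reg = 0xCB0
clock 6: out=0, reg = 0xE58
clock 7: out=0, reg = 0xF2C
clock 8: out=0, reg = 0x796
clock 9: out=0, reg = 0xBCB
clock 10: out=1, reg = 0xDE5
clock 11: out=1, reg = 0x6F2
clock 12: out=0, reg = 0x379

110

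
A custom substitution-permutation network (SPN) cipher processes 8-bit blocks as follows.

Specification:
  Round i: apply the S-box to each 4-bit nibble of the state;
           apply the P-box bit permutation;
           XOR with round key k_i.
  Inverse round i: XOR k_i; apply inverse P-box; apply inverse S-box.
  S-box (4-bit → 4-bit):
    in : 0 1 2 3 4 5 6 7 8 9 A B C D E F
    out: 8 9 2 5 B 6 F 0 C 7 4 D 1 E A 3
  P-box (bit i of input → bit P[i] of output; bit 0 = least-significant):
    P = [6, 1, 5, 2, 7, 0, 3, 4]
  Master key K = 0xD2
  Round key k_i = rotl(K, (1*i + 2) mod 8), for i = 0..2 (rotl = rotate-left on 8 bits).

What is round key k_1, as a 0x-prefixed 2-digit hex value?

K = 0xD2
k_0 = rotl(K, (1*0+2) mod 8) = rotl(K, 2) = 0x4B
k_1 = rotl(K, (1*1+2) mod 8) = rotl(K, 3) = 0x96

0x96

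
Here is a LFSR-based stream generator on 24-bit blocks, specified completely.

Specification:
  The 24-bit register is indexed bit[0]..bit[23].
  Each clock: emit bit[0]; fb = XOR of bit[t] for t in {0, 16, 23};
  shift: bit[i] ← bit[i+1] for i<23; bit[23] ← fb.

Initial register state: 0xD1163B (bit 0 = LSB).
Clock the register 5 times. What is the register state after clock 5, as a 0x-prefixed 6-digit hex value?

reg_0 = 0xD1163B
clock 1: out=1, reg = 0xE88B1D
clock 2: out=1, reg = 0x74458E
clock 3: out=0, reg = 0x3A22C7
clock 4: out=1, reg = 0x9D1163
clock 5: out=1, reg = 0xCE88B1

0xCE88B1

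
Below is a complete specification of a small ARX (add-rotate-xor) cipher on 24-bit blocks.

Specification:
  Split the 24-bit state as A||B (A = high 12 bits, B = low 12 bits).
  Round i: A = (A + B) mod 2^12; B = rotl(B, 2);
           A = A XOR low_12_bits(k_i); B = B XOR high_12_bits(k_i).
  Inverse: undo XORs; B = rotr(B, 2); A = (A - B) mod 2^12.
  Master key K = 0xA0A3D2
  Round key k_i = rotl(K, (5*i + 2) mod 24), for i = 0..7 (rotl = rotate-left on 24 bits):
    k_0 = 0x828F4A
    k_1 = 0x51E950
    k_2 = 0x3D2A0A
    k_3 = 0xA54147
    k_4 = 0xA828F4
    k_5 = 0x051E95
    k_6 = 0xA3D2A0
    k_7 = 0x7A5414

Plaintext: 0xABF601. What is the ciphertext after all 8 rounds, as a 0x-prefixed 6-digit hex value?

0x553312

s_0 = plaintext = 0xABF601
s_1 = Round(s_0, k_0) = 0xF8A02D
s_2 = Round(s_1, k_1) = 0x6E75AA
s_3 = Round(s_2, k_2) = 0x69B57B
s_4 = Round(s_3, k_3) = 0xD51FB9
s_5 = Round(s_4, k_4) = 0x5FE465
s_6 = Round(s_5, k_5) = 0x4F61C4
s_7 = Round(s_6, k_6) = 0x41AD2D
s_8 = Round(s_7, k_7) = 0x553312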